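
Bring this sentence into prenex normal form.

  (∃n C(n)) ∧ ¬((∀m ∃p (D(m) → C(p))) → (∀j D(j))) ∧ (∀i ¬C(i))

∃n ∀m ∃p ∃j ∀i (C(n) ∧ (¬D(m) ∨ C(p)) ∧ ¬D(j) ∧ ¬C(i))

Rewrite implications/biconditionals: A → B as ¬A ∨ B.
  (∃n C(n)) ∧ ¬(¬(∀m ∃p (¬D(m) ∨ C(p))) ∨ (∀j D(j))) ∧ (∀i ¬C(i))
Move each ¬ inward, flipping quantifiers it crosses:
  (∃n C(n)) ∧ (∀m ∃p (¬D(m) ∨ C(p))) ∧ (∃j ¬D(j)) ∧ (∀i ¬C(i))
Finally move all quantifiers to the prefix:
  ∃n ∀m ∃p ∃j ∀i (C(n) ∧ (¬D(m) ∨ C(p)) ∧ ¬D(j) ∧ ¬C(i))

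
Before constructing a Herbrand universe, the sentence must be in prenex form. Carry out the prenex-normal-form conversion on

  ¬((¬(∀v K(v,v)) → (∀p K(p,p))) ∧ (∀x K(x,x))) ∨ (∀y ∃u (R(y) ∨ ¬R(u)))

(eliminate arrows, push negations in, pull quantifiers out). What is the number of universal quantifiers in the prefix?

1

Eliminate → and ↔ using ¬ and ∨.
  ¬((¬¬(∀v K(v,v)) ∨ (∀p K(p,p))) ∧ (∀x K(x,x))) ∨ (∀y ∃u (R(y) ∨ ¬R(u)))
Push ¬ through the quantifiers and connectives to reach negation normal form:
  (∃v ¬K(v,v)) ∧ (∃p ¬K(p,p)) ∨ (∃x ¬K(x,x)) ∨ (∀y ∃u (R(y) ∨ ¬R(u)))
Extract every quantifier outward, since the variables are now distinct and don't occur free across branches:
  ∃v ∃p ∃x ∀y ∃u (¬K(v,v) ∧ ¬K(p,p) ∨ ¬K(x,x) ∨ R(y) ∨ ¬R(u))
The prefix is ∃v ∃p ∃x ∀y ∃u: 1 universal, 4 existential.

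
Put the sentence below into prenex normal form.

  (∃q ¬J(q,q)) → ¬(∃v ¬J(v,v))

∀q ∀v (J(q,q) ∨ J(v,v))

Eliminate → and ↔ using ¬ and ∨.
  ¬(∃q ¬J(q,q)) ∨ ¬(∃v ¬J(v,v))
Push ¬ through the quantifiers and connectives to reach negation normal form:
  (∀q J(q,q)) ∨ (∀v J(v,v))
Pull the quantifiers to the front (each side's bound variable is not free in the other side):
  ∀q ∀v (J(q,q) ∨ J(v,v))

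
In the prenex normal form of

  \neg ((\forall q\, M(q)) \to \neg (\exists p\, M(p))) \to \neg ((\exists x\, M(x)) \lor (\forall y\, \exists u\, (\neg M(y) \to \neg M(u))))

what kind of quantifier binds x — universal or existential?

Eliminate → and ↔ using ¬ and ∨.
  \neg \neg (\neg (\forall q\, M(q)) \lor \neg (\exists p\, M(p))) \lor \neg ((\exists x\, M(x)) \lor (\forall y\, \exists u\, (\neg \neg M(y) \lor \neg M(u))))
Push ¬ through the quantifiers and connectives to reach negation normal form:
  (\exists q\, \neg M(q)) \lor (\forall p\, \neg M(p)) \lor (\forall x\, \neg M(x)) \land (\exists y\, \forall u\, (\neg M(y) \land M(u)))
All bound variables are already distinct, so no renaming is needed.
Extract every quantifier outward, since the variables are now distinct and don't occur free across branches:
  \exists q\, \forall p\, \forall x\, \exists y\, \forall u\, (\neg M(q) \lor \neg M(p) \lor \neg M(x) \land \neg M(y) \land M(u))
The quantifier \exists x sits under an odd number of negations (counting the antecedent side of each →), so it flips to \forall x.

universal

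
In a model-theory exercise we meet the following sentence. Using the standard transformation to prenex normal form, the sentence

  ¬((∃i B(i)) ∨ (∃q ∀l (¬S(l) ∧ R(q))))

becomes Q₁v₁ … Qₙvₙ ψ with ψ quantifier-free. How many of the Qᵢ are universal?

2

Move each ¬ inward, flipping quantifiers it crosses:
  (∀i ¬B(i)) ∧ (∀q ∃l (S(l) ∨ ¬R(q)))
All bound variables are already distinct, so no renaming is needed.
Pull the quantifiers to the front (each side's bound variable is not free in the other side):
  ∀i ∀q ∃l (¬B(i) ∧ (S(l) ∨ ¬R(q)))
The prefix is ∀i ∀q ∃l: 2 universal, 1 existential.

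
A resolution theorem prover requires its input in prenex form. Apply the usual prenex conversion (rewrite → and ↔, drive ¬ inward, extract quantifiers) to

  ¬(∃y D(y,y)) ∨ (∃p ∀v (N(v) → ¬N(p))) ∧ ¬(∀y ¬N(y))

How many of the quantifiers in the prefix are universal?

2

Eliminate → and ↔ using ¬ and ∨.
  ¬(∃y D(y,y)) ∨ (∃p ∀v (¬N(v) ∨ ¬N(p))) ∧ ¬(∀y ¬N(y))
Drive negations inward (¬∀x A ≡ ∃x ¬A, ¬∃x A ≡ ∀x ¬A, De Morgan for ∧/∨):
  (∀y ¬D(y,y)) ∨ (∃p ∀v (¬N(v) ∨ ¬N(p))) ∧ (∃y N(y))
Standardize variables apart so no two quantifiers bind the same name: y↦w.
  (∀y ¬D(y,y)) ∨ (∃p ∀v (¬N(v) ∨ ¬N(p))) ∧ (∃w N(w))
Pull the quantifiers to the front (each side's bound variable is not free in the other side):
  ∀y ∃p ∀v ∃w (¬D(y,y) ∨ (¬N(v) ∨ ¬N(p)) ∧ N(w))
The prefix is ∀y ∃p ∀v ∃w: 2 universal, 2 existential.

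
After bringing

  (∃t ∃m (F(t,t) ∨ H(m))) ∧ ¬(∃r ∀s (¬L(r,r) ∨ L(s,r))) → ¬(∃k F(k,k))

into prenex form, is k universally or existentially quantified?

Rewrite implications/biconditionals: A → B as ¬A ∨ B.
  ¬((∃t ∃m (F(t,t) ∨ H(m))) ∧ ¬(∃r ∀s (¬L(r,r) ∨ L(s,r)))) ∨ ¬(∃k F(k,k))
Move each ¬ inward, flipping quantifiers it crosses:
  (∀t ∀m (¬F(t,t) ∧ ¬H(m))) ∨ (∃r ∀s (¬L(r,r) ∨ L(s,r))) ∨ (∀k ¬F(k,k))
Finally move all quantifiers to the prefix:
  ∀t ∀m ∃r ∀s ∀k (¬F(t,t) ∧ ¬H(m) ∨ ¬L(r,r) ∨ L(s,r) ∨ ¬F(k,k))
The quantifier ∃k sits under an odd number of negations (counting the antecedent side of each →), so it flips to ∀k.

universal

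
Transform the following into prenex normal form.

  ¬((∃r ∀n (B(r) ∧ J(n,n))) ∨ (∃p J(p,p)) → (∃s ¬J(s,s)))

Rewrite implications/biconditionals: A → B as ¬A ∨ B.
  ¬(¬((∃r ∀n (B(r) ∧ J(n,n))) ∨ (∃p J(p,p))) ∨ (∃s ¬J(s,s)))
Push ¬ through the quantifiers and connectives to reach negation normal form:
  ((∃r ∀n (B(r) ∧ J(n,n))) ∨ (∃p J(p,p))) ∧ (∀s J(s,s))
All bound variables are already distinct, so no renaming is needed.
Extract every quantifier outward, since the variables are now distinct and don't occur free across branches:
  ∃r ∀n ∃p ∀s ((B(r) ∧ J(n,n) ∨ J(p,p)) ∧ J(s,s))

∃r ∀n ∃p ∀s ((B(r) ∧ J(n,n) ∨ J(p,p)) ∧ J(s,s))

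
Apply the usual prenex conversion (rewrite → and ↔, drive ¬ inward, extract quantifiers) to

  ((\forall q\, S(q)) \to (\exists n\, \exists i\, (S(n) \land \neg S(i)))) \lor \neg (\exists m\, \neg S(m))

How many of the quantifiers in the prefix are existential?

Eliminate → and ↔ using ¬ and ∨.
  \neg (\forall q\, S(q)) \lor (\exists n\, \exists i\, (S(n) \land \neg S(i))) \lor \neg (\exists m\, \neg S(m))
Push ¬ through the quantifiers and connectives to reach negation normal form:
  (\exists q\, \neg S(q)) \lor (\exists n\, \exists i\, (S(n) \land \neg S(i))) \lor (\forall m\, S(m))
All bound variables are already distinct, so no renaming is needed.
Extract every quantifier outward, since the variables are now distinct and don't occur free across branches:
  \exists q\, \exists n\, \exists i\, \forall m\, (\neg S(q) \lor S(n) \land \neg S(i) \lor S(m))
The prefix is \exists q \exists n \exists i \forall m: 1 universal, 3 existential.

3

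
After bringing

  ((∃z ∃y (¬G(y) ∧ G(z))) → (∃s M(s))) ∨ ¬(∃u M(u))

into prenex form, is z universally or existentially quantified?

Rewrite implications/biconditionals: A → B as ¬A ∨ B.
  ¬(∃z ∃y (¬G(y) ∧ G(z))) ∨ (∃s M(s)) ∨ ¬(∃u M(u))
Push ¬ through the quantifiers and connectives to reach negation normal form:
  (∀z ∀y (G(y) ∨ ¬G(z))) ∨ (∃s M(s)) ∨ (∀u ¬M(u))
Extract every quantifier outward, since the variables are now distinct and don't occur free across branches:
  ∀z ∀y ∃s ∀u (G(y) ∨ ¬G(z) ∨ M(s) ∨ ¬M(u))
The quantifier ∃z sits under an odd number of negations (counting the antecedent side of each →), so it flips to ∀z.

universal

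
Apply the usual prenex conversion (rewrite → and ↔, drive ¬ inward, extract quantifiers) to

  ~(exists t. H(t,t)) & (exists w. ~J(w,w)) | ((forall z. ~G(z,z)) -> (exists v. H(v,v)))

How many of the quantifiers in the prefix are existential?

3

Eliminate → and ↔ using ¬ and ∨.
  ~(exists t. H(t,t)) & (exists w. ~J(w,w)) | ~(forall z. ~G(z,z)) | (exists v. H(v,v))
Push ¬ through the quantifiers and connectives to reach negation normal form:
  (forall t. ~H(t,t)) & (exists w. ~J(w,w)) | (exists z. G(z,z)) | (exists v. H(v,v))
Finally move all quantifiers to the prefix:
  forall t. exists w. exists z. exists v. (~H(t,t) & ~J(w,w) | G(z,z) | H(v,v))
The prefix is forall t exists w exists z exists v: 1 universal, 3 existential.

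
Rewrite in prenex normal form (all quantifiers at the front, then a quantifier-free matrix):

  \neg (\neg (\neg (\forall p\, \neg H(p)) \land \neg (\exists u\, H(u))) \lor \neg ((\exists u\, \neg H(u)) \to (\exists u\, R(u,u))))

\exists p\, \forall u\, \forall x\, \exists t\, (H(p) \land \neg H(u) \land (H(x) \lor R(t,t)))

Eliminate → and ↔ using ¬ and ∨.
  \neg (\neg (\neg (\forall p\, \neg H(p)) \land \neg (\exists u\, H(u))) \lor \neg (\neg (\exists u\, \neg H(u)) \lor (\exists u\, R(u,u))))
Move each ¬ inward, flipping quantifiers it crosses:
  (\exists p\, H(p)) \land (\forall u\, \neg H(u)) \land ((\forall u\, H(u)) \lor (\exists u\, R(u,u)))
Give each quantifier a distinct variable: u↦x, u↦t.
  (\exists p\, H(p)) \land (\forall u\, \neg H(u)) \land ((\forall x\, H(x)) \lor (\exists t\, R(t,t)))
Extract every quantifier outward, since the variables are now distinct and don't occur free across branches:
  \exists p\, \forall u\, \forall x\, \exists t\, (H(p) \land \neg H(u) \land (H(x) \lor R(t,t)))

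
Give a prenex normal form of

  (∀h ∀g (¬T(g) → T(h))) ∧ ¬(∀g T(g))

Rewrite implications/biconditionals: A → B as ¬A ∨ B.
  (∀h ∀g (¬¬T(g) ∨ T(h))) ∧ ¬(∀g T(g))
Drive negations inward (¬∀x A ≡ ∃x ¬A, ¬∃x A ≡ ∀x ¬A, De Morgan for ∧/∨):
  (∀h ∀g (T(g) ∨ T(h))) ∧ (∃g ¬T(g))
Standardize variables apart so no two quantifiers bind the same name: g↦r.
  (∀h ∀g (T(g) ∨ T(h))) ∧ (∃r ¬T(r))
Extract every quantifier outward, since the variables are now distinct and don't occur free across branches:
  ∀h ∀g ∃r ((T(g) ∨ T(h)) ∧ ¬T(r))

∀h ∀g ∃r ((T(g) ∨ T(h)) ∧ ¬T(r))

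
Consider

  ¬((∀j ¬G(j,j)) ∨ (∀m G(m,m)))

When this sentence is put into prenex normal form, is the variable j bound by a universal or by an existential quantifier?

existential

Push ¬ through the quantifiers and connectives to reach negation normal form:
  (∃j G(j,j)) ∧ (∃m ¬G(m,m))
All bound variables are already distinct, so no renaming is needed.
Pull the quantifiers to the front (each side's bound variable is not free in the other side):
  ∃j ∃m (G(j,j) ∧ ¬G(m,m))
The quantifier ∀j sits under an odd number of negations, so it flips to ∃j.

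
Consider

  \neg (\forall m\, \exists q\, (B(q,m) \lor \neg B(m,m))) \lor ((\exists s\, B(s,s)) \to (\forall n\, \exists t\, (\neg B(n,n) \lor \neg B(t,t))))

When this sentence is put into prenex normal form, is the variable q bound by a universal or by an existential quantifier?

First replace A → B with ¬A ∨ B.
  \neg (\forall m\, \exists q\, (B(q,m) \lor \neg B(m,m))) \lor \neg (\exists s\, B(s,s)) \lor (\forall n\, \exists t\, (\neg B(n,n) \lor \neg B(t,t)))
Push ¬ through the quantifiers and connectives to reach negation normal form:
  (\exists m\, \forall q\, (\neg B(q,m) \land B(m,m))) \lor (\forall s\, \neg B(s,s)) \lor (\forall n\, \exists t\, (\neg B(n,n) \lor \neg B(t,t)))
Extract every quantifier outward, since the variables are now distinct and don't occur free across branches:
  \exists m\, \forall q\, \forall s\, \forall n\, \exists t\, (\neg B(q,m) \land B(m,m) \lor \neg B(s,s) \lor \neg B(n,n) \lor \neg B(t,t))
The quantifier \exists q sits under an odd number of negations (counting the antecedent side of each →), so it flips to \forall q.

universal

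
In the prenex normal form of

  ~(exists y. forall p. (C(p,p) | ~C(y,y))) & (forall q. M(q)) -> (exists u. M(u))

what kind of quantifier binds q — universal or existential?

existential

Rewrite implications/biconditionals: A → B as ¬A ∨ B.
  ~(~(exists y. forall p. (C(p,p) | ~C(y,y))) & (forall q. M(q))) | (exists u. M(u))
Push ¬ through the quantifiers and connectives to reach negation normal form:
  (exists y. forall p. (C(p,p) | ~C(y,y))) | (exists q. ~M(q)) | (exists u. M(u))
All bound variables are already distinct, so no renaming is needed.
Finally move all quantifiers to the prefix:
  exists y. forall p. exists q. exists u. (C(p,p) | ~C(y,y) | ~M(q) | M(u))
The quantifier forall q sits under an odd number of negations (counting the antecedent side of each →), so it flips to exists q.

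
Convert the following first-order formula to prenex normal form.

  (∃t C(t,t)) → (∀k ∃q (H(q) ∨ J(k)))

∀t ∀k ∃q (¬C(t,t) ∨ H(q) ∨ J(k))

Eliminate → and ↔ using ¬ and ∨.
  ¬(∃t C(t,t)) ∨ (∀k ∃q (H(q) ∨ J(k)))
Push ¬ through the quantifiers and connectives to reach negation normal form:
  (∀t ¬C(t,t)) ∨ (∀k ∃q (H(q) ∨ J(k)))
All bound variables are already distinct, so no renaming is needed.
Finally move all quantifiers to the prefix:
  ∀t ∀k ∃q (¬C(t,t) ∨ H(q) ∨ J(k))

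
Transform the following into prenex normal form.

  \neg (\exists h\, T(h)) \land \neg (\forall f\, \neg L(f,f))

Drive negations inward (¬∀x A ≡ ∃x ¬A, ¬∃x A ≡ ∀x ¬A, De Morgan for ∧/∨):
  (\forall h\, \neg T(h)) \land (\exists f\, L(f,f))
Finally move all quantifiers to the prefix:
  \forall h\, \exists f\, (\neg T(h) \land L(f,f))

\forall h\, \exists f\, (\neg T(h) \land L(f,f))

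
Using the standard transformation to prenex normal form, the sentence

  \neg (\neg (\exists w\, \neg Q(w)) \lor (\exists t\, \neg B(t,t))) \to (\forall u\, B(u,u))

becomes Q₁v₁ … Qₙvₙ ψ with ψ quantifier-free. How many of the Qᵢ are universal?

Rewrite implications/biconditionals: A → B as ¬A ∨ B.
  \neg \neg (\neg (\exists w\, \neg Q(w)) \lor (\exists t\, \neg B(t,t))) \lor (\forall u\, B(u,u))
Push ¬ through the quantifiers and connectives to reach negation normal form:
  (\forall w\, Q(w)) \lor (\exists t\, \neg B(t,t)) \lor (\forall u\, B(u,u))
Pull the quantifiers to the front (each side's bound variable is not free in the other side):
  \forall w\, \exists t\, \forall u\, (Q(w) \lor \neg B(t,t) \lor B(u,u))
The prefix is \forall w \exists t \forall u: 2 universal, 1 existential.

2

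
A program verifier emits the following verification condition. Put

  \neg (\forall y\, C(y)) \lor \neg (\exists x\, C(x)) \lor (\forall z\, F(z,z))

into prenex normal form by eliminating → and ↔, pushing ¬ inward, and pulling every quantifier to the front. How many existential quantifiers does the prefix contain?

1

Drive negations inward (¬∀x A ≡ ∃x ¬A, ¬∃x A ≡ ∀x ¬A, De Morgan for ∧/∨):
  (\exists y\, \neg C(y)) \lor (\forall x\, \neg C(x)) \lor (\forall z\, F(z,z))
Finally move all quantifiers to the prefix:
  \exists y\, \forall x\, \forall z\, (\neg C(y) \lor \neg C(x) \lor F(z,z))
The prefix is \exists y \forall x \forall z: 2 universal, 1 existential.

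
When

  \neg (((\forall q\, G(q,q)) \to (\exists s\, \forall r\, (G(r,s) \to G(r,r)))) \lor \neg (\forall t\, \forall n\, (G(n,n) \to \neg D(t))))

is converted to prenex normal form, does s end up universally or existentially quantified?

universal

First replace A → B with ¬A ∨ B.
  \neg (\neg (\forall q\, G(q,q)) \lor (\exists s\, \forall r\, (\neg G(r,s) \lor G(r,r))) \lor \neg (\forall t\, \forall n\, (\neg G(n,n) \lor \neg D(t))))
Push ¬ through the quantifiers and connectives to reach negation normal form:
  (\forall q\, G(q,q)) \land (\forall s\, \exists r\, (G(r,s) \land \neg G(r,r))) \land (\forall t\, \forall n\, (\neg G(n,n) \lor \neg D(t)))
All bound variables are already distinct, so no renaming is needed.
Finally move all quantifiers to the prefix:
  \forall q\, \forall s\, \exists r\, \forall t\, \forall n\, (G(q,q) \land G(r,s) \land \neg G(r,r) \land (\neg G(n,n) \lor \neg D(t)))
The quantifier \exists s sits under an odd number of negations (counting the antecedent side of each →), so it flips to \forall s.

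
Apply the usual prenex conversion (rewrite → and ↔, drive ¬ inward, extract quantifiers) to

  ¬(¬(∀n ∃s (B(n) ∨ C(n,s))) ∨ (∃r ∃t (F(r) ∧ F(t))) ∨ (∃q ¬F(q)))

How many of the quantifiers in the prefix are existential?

Move each ¬ inward, flipping quantifiers it crosses:
  (∀n ∃s (B(n) ∨ C(n,s))) ∧ (∀r ∀t (¬F(r) ∨ ¬F(t))) ∧ (∀q F(q))
All bound variables are already distinct, so no renaming is needed.
Finally move all quantifiers to the prefix:
  ∀n ∃s ∀r ∀t ∀q ((B(n) ∨ C(n,s)) ∧ (¬F(r) ∨ ¬F(t)) ∧ F(q))
The prefix is ∀n ∃s ∀r ∀t ∀q: 4 universal, 1 existential.

1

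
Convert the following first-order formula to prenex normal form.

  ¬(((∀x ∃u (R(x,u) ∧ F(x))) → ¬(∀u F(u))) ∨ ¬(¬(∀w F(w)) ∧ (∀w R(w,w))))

∀x ∃u ∀y ∃w ∀a (R(x,u) ∧ F(x) ∧ F(y) ∧ ¬F(w) ∧ R(a,a))

First replace A → B with ¬A ∨ B.
  ¬(¬(∀x ∃u (R(x,u) ∧ F(x))) ∨ ¬(∀u F(u)) ∨ ¬(¬(∀w F(w)) ∧ (∀w R(w,w))))
Push ¬ through the quantifiers and connectives to reach negation normal form:
  (∀x ∃u (R(x,u) ∧ F(x))) ∧ (∀u F(u)) ∧ (∃w ¬F(w)) ∧ (∀w R(w,w))
Give each quantifier a distinct variable: u↦y, w↦a.
  (∀x ∃u (R(x,u) ∧ F(x))) ∧ (∀y F(y)) ∧ (∃w ¬F(w)) ∧ (∀a R(a,a))
Extract every quantifier outward, since the variables are now distinct and don't occur free across branches:
  ∀x ∃u ∀y ∃w ∀a (R(x,u) ∧ F(x) ∧ F(y) ∧ ¬F(w) ∧ R(a,a))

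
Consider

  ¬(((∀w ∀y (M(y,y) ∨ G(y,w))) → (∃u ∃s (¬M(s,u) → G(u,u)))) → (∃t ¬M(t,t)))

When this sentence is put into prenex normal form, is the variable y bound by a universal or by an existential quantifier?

existential

Rewrite implications/biconditionals: A → B as ¬A ∨ B.
  ¬(¬(¬(∀w ∀y (M(y,y) ∨ G(y,w))) ∨ (∃u ∃s (¬¬M(s,u) ∨ G(u,u)))) ∨ (∃t ¬M(t,t)))
Push ¬ through the quantifiers and connectives to reach negation normal form:
  ((∃w ∃y (¬M(y,y) ∧ ¬G(y,w))) ∨ (∃u ∃s (M(s,u) ∨ G(u,u)))) ∧ (∀t M(t,t))
All bound variables are already distinct, so no renaming is needed.
Pull the quantifiers to the front (each side's bound variable is not free in the other side):
  ∃w ∃y ∃u ∃s ∀t ((¬M(y,y) ∧ ¬G(y,w) ∨ M(s,u) ∨ G(u,u)) ∧ M(t,t))
The quantifier ∀y sits under an odd number of negations (counting the antecedent side of each →), so it flips to ∃y.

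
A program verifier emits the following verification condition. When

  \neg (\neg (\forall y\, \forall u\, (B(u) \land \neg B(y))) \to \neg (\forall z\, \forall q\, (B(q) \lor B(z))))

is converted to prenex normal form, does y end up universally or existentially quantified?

Eliminate → and ↔ using ¬ and ∨.
  \neg (\neg \neg (\forall y\, \forall u\, (B(u) \land \neg B(y))) \lor \neg (\forall z\, \forall q\, (B(q) \lor B(z))))
Move each ¬ inward, flipping quantifiers it crosses:
  (\exists y\, \exists u\, (\neg B(u) \lor B(y))) \land (\forall z\, \forall q\, (B(q) \lor B(z)))
All bound variables are already distinct, so no renaming is needed.
Finally move all quantifiers to the prefix:
  \exists y\, \exists u\, \forall z\, \forall q\, ((\neg B(u) \lor B(y)) \land (B(q) \lor B(z)))
The quantifier \forall y sits under an odd number of negations (counting the antecedent side of each →), so it flips to \exists y.

existential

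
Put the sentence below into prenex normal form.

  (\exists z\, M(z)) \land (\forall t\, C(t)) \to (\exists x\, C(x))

First replace A → B with ¬A ∨ B.
  \neg ((\exists z\, M(z)) \land (\forall t\, C(t))) \lor (\exists x\, C(x))
Drive negations inward (¬∀x A ≡ ∃x ¬A, ¬∃x A ≡ ∀x ¬A, De Morgan for ∧/∨):
  (\forall z\, \neg M(z)) \lor (\exists t\, \neg C(t)) \lor (\exists x\, C(x))
All bound variables are already distinct, so no renaming is needed.
Finally move all quantifiers to the prefix:
  \forall z\, \exists t\, \exists x\, (\neg M(z) \lor \neg C(t) \lor C(x))

\forall z\, \exists t\, \exists x\, (\neg M(z) \lor \neg C(t) \lor C(x))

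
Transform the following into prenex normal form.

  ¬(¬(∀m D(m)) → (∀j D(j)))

Eliminate → and ↔ using ¬ and ∨.
  ¬(¬¬(∀m D(m)) ∨ (∀j D(j)))
Push ¬ through the quantifiers and connectives to reach negation normal form:
  (∃m ¬D(m)) ∧ (∃j ¬D(j))
All bound variables are already distinct, so no renaming is needed.
Extract every quantifier outward, since the variables are now distinct and don't occur free across branches:
  ∃m ∃j (¬D(m) ∧ ¬D(j))

∃m ∃j (¬D(m) ∧ ¬D(j))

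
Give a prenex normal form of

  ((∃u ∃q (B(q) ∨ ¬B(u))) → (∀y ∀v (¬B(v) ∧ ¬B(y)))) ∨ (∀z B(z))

∀u ∀q ∀y ∀v ∀z (¬B(q) ∧ B(u) ∨ ¬B(v) ∧ ¬B(y) ∨ B(z))

First replace A → B with ¬A ∨ B.
  ¬(∃u ∃q (B(q) ∨ ¬B(u))) ∨ (∀y ∀v (¬B(v) ∧ ¬B(y))) ∨ (∀z B(z))
Move each ¬ inward, flipping quantifiers it crosses:
  (∀u ∀q (¬B(q) ∧ B(u))) ∨ (∀y ∀v (¬B(v) ∧ ¬B(y))) ∨ (∀z B(z))
All bound variables are already distinct, so no renaming is needed.
Pull the quantifiers to the front (each side's bound variable is not free in the other side):
  ∀u ∀q ∀y ∀v ∀z (¬B(q) ∧ B(u) ∨ ¬B(v) ∧ ¬B(y) ∨ B(z))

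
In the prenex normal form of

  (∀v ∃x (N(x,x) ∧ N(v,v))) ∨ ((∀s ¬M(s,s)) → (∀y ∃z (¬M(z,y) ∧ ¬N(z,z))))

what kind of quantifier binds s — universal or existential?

First replace A → B with ¬A ∨ B.
  (∀v ∃x (N(x,x) ∧ N(v,v))) ∨ ¬(∀s ¬M(s,s)) ∨ (∀y ∃z (¬M(z,y) ∧ ¬N(z,z)))
Move each ¬ inward, flipping quantifiers it crosses:
  (∀v ∃x (N(x,x) ∧ N(v,v))) ∨ (∃s M(s,s)) ∨ (∀y ∃z (¬M(z,y) ∧ ¬N(z,z)))
All bound variables are already distinct, so no renaming is needed.
Extract every quantifier outward, since the variables are now distinct and don't occur free across branches:
  ∀v ∃x ∃s ∀y ∃z (N(x,x) ∧ N(v,v) ∨ M(s,s) ∨ ¬M(z,y) ∧ ¬N(z,z))
The quantifier ∀s sits under an odd number of negations (counting the antecedent side of each →), so it flips to ∃s.

existential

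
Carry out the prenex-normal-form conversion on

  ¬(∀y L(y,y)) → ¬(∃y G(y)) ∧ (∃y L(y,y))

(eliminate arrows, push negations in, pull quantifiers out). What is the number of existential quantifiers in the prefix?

1

Eliminate → and ↔ using ¬ and ∨.
  ¬¬(∀y L(y,y)) ∨ ¬(∃y G(y)) ∧ (∃y L(y,y))
Move each ¬ inward, flipping quantifiers it crosses:
  (∀y L(y,y)) ∨ (∀y ¬G(y)) ∧ (∃y L(y,y))
Rename bound variables to avoid capture: y↦v1, y↦u1.
  (∀y L(y,y)) ∨ (∀v1 ¬G(v1)) ∧ (∃u1 L(u1,u1))
Extract every quantifier outward, since the variables are now distinct and don't occur free across branches:
  ∀y ∀v1 ∃u1 (L(y,y) ∨ ¬G(v1) ∧ L(u1,u1))
The prefix is ∀y ∀v1 ∃u1: 2 universal, 1 existential.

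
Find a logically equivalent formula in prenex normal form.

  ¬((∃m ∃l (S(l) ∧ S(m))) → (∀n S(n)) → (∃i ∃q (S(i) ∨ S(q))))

First replace A → B with ¬A ∨ B.
  ¬(¬(∃m ∃l (S(l) ∧ S(m))) ∨ ¬(∀n S(n)) ∨ (∃i ∃q (S(i) ∨ S(q))))
Drive negations inward (¬∀x A ≡ ∃x ¬A, ¬∃x A ≡ ∀x ¬A, De Morgan for ∧/∨):
  (∃m ∃l (S(l) ∧ S(m))) ∧ (∀n S(n)) ∧ (∀i ∀q (¬S(i) ∧ ¬S(q)))
All bound variables are already distinct, so no renaming is needed.
Finally move all quantifiers to the prefix:
  ∃m ∃l ∀n ∀i ∀q (S(l) ∧ S(m) ∧ S(n) ∧ ¬S(i) ∧ ¬S(q))

∃m ∃l ∀n ∀i ∀q (S(l) ∧ S(m) ∧ S(n) ∧ ¬S(i) ∧ ¬S(q))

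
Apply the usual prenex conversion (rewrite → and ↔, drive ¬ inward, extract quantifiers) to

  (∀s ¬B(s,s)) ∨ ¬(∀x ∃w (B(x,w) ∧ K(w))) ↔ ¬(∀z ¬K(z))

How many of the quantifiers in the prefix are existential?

Eliminate → and ↔ using ¬ and ∨; A ↔ B as (¬A ∨ B) ∧ (¬B ∨ A).
  (¬((∀s ¬B(s,s)) ∨ ¬(∀x ∃w (B(x,w) ∧ K(w)))) ∨ ¬(∀z ¬K(z))) ∧ (¬¬(∀z ¬K(z)) ∨ (∀s ¬B(s,s)) ∨ ¬(∀x ∃w (B(x,w) ∧ K(w))))
Drive negations inward (¬∀x A ≡ ∃x ¬A, ¬∃x A ≡ ∀x ¬A, De Morgan for ∧/∨):
  ((∃s B(s,s)) ∧ (∀x ∃w (B(x,w) ∧ K(w))) ∨ (∃z K(z))) ∧ ((∀z ¬K(z)) ∨ (∀s ¬B(s,s)) ∨ (∃x ∀w (¬B(x,w) ∨ ¬K(w))))
Standardize variables apart so no two quantifiers bind the same name: z↦u1, s↦b, x↦q, w↦v1.
  ((∃s B(s,s)) ∧ (∀x ∃w (B(x,w) ∧ K(w))) ∨ (∃z K(z))) ∧ ((∀u1 ¬K(u1)) ∨ (∀b ¬B(b,b)) ∨ (∃q ∀v1 (¬B(q,v1) ∨ ¬K(v1))))
Finally move all quantifiers to the prefix:
  ∃s ∀x ∃w ∃z ∀u1 ∀b ∃q ∀v1 ((B(s,s) ∧ B(x,w) ∧ K(w) ∨ K(z)) ∧ (¬K(u1) ∨ ¬B(b,b) ∨ ¬B(q,v1) ∨ ¬K(v1)))
The prefix is ∃s ∀x ∃w ∃z ∀u1 ∀b ∃q ∀v1: 4 universal, 4 existential.

4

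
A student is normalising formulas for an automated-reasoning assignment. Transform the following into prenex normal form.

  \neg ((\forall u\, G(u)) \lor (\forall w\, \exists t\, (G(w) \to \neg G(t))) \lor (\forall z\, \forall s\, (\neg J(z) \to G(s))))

Eliminate → and ↔ using ¬ and ∨.
  \neg ((\forall u\, G(u)) \lor (\forall w\, \exists t\, (\neg G(w) \lor \neg G(t))) \lor (\forall z\, \forall s\, (\neg \neg J(z) \lor G(s))))
Drive negations inward (¬∀x A ≡ ∃x ¬A, ¬∃x A ≡ ∀x ¬A, De Morgan for ∧/∨):
  (\exists u\, \neg G(u)) \land (\exists w\, \forall t\, (G(w) \land G(t))) \land (\exists z\, \exists s\, (\neg J(z) \land \neg G(s)))
Pull the quantifiers to the front (each side's bound variable is not free in the other side):
  \exists u\, \exists w\, \forall t\, \exists z\, \exists s\, (\neg G(u) \land G(w) \land G(t) \land \neg J(z) \land \neg G(s))

\exists u\, \exists w\, \forall t\, \exists z\, \exists s\, (\neg G(u) \land G(w) \land G(t) \land \neg J(z) \land \neg G(s))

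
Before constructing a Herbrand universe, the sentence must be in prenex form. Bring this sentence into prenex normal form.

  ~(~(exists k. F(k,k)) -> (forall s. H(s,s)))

Eliminate → and ↔ using ¬ and ∨.
  ~(~~(exists k. F(k,k)) | (forall s. H(s,s)))
Push ¬ through the quantifiers and connectives to reach negation normal form:
  (forall k. ~F(k,k)) & (exists s. ~H(s,s))
All bound variables are already distinct, so no renaming is needed.
Finally move all quantifiers to the prefix:
  forall k. exists s. (~F(k,k) & ~H(s,s))

forall k. exists s. (~F(k,k) & ~H(s,s))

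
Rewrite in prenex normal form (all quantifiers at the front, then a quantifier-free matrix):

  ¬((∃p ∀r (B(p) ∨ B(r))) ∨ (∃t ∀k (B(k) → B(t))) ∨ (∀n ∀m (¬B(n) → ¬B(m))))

∀p ∃r ∀t ∃k ∃n ∃m (¬B(p) ∧ ¬B(r) ∧ B(k) ∧ ¬B(t) ∧ ¬B(n) ∧ B(m))

Eliminate → and ↔ using ¬ and ∨.
  ¬((∃p ∀r (B(p) ∨ B(r))) ∨ (∃t ∀k (¬B(k) ∨ B(t))) ∨ (∀n ∀m (¬¬B(n) ∨ ¬B(m))))
Push ¬ through the quantifiers and connectives to reach negation normal form:
  (∀p ∃r (¬B(p) ∧ ¬B(r))) ∧ (∀t ∃k (B(k) ∧ ¬B(t))) ∧ (∃n ∃m (¬B(n) ∧ B(m)))
All bound variables are already distinct, so no renaming is needed.
Finally move all quantifiers to the prefix:
  ∀p ∃r ∀t ∃k ∃n ∃m (¬B(p) ∧ ¬B(r) ∧ B(k) ∧ ¬B(t) ∧ ¬B(n) ∧ B(m))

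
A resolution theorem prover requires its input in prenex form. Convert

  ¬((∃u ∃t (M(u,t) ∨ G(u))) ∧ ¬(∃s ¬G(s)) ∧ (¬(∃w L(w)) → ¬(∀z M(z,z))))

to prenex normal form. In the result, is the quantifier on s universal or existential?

existential

First replace A → B with ¬A ∨ B.
  ¬((∃u ∃t (M(u,t) ∨ G(u))) ∧ ¬(∃s ¬G(s)) ∧ (¬¬(∃w L(w)) ∨ ¬(∀z M(z,z))))
Push ¬ through the quantifiers and connectives to reach negation normal form:
  (∀u ∀t (¬M(u,t) ∧ ¬G(u))) ∨ (∃s ¬G(s)) ∨ (∀w ¬L(w)) ∧ (∀z M(z,z))
All bound variables are already distinct, so no renaming is needed.
Finally move all quantifiers to the prefix:
  ∀u ∀t ∃s ∀w ∀z (¬M(u,t) ∧ ¬G(u) ∨ ¬G(s) ∨ ¬L(w) ∧ M(z,z))
The quantifier ∃s sits under an even number of negations (counting the antecedent side of each →), so it remains existential.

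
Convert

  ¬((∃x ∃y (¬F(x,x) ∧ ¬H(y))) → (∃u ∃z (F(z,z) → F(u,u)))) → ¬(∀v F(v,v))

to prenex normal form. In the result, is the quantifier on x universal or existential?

universal

Rewrite implications/biconditionals: A → B as ¬A ∨ B.
  ¬¬(¬(∃x ∃y (¬F(x,x) ∧ ¬H(y))) ∨ (∃u ∃z (¬F(z,z) ∨ F(u,u)))) ∨ ¬(∀v F(v,v))
Move each ¬ inward, flipping quantifiers it crosses:
  (∀x ∀y (F(x,x) ∨ H(y))) ∨ (∃u ∃z (¬F(z,z) ∨ F(u,u))) ∨ (∃v ¬F(v,v))
All bound variables are already distinct, so no renaming is needed.
Extract every quantifier outward, since the variables are now distinct and don't occur free across branches:
  ∀x ∀y ∃u ∃z ∃v (F(x,x) ∨ H(y) ∨ ¬F(z,z) ∨ F(u,u) ∨ ¬F(v,v))
The quantifier ∃x sits under an odd number of negations (counting the antecedent side of each →), so it flips to ∀x.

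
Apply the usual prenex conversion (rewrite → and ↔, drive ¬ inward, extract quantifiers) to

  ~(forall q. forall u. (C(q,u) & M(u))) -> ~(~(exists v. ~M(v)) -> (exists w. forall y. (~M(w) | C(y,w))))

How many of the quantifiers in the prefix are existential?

Eliminate → and ↔ using ¬ and ∨.
  ~~(forall q. forall u. (C(q,u) & M(u))) | ~(~~(exists v. ~M(v)) | (exists w. forall y. (~M(w) | C(y,w))))
Move each ¬ inward, flipping quantifiers it crosses:
  (forall q. forall u. (C(q,u) & M(u))) | (forall v. M(v)) & (forall w. exists y. (M(w) & ~C(y,w)))
All bound variables are already distinct, so no renaming is needed.
Extract every quantifier outward, since the variables are now distinct and don't occur free across branches:
  forall q. forall u. forall v. forall w. exists y. (C(q,u) & M(u) | M(v) & M(w) & ~C(y,w))
The prefix is forall q forall u forall v forall w exists y: 4 universal, 1 existential.

1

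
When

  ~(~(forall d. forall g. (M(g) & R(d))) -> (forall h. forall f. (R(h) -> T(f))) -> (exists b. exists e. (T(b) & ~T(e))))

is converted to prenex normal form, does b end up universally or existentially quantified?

Eliminate → and ↔ using ¬ and ∨.
  ~(~~(forall d. forall g. (M(g) & R(d))) | ~(forall h. forall f. (~R(h) | T(f))) | (exists b. exists e. (T(b) & ~T(e))))
Push ¬ through the quantifiers and connectives to reach negation normal form:
  (exists d. exists g. (~M(g) | ~R(d))) & (forall h. forall f. (~R(h) | T(f))) & (forall b. forall e. (~T(b) | T(e)))
Finally move all quantifiers to the prefix:
  exists d. exists g. forall h. forall f. forall b. forall e. ((~M(g) | ~R(d)) & (~R(h) | T(f)) & (~T(b) | T(e)))
The quantifier exists b sits under an odd number of negations (counting the antecedent side of each →), so it flips to forall b.

universal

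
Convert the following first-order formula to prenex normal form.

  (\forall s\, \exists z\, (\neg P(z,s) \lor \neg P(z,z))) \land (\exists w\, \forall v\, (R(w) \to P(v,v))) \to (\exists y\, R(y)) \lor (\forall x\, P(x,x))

First replace A → B with ¬A ∨ B.
  \neg ((\forall s\, \exists z\, (\neg P(z,s) \lor \neg P(z,z))) \land (\exists w\, \forall v\, (\neg R(w) \lor P(v,v)))) \lor (\exists y\, R(y)) \lor (\forall x\, P(x,x))
Drive negations inward (¬∀x A ≡ ∃x ¬A, ¬∃x A ≡ ∀x ¬A, De Morgan for ∧/∨):
  (\exists s\, \forall z\, (P(z,s) \land P(z,z))) \lor (\forall w\, \exists v\, (R(w) \land \neg P(v,v))) \lor (\exists y\, R(y)) \lor (\forall x\, P(x,x))
All bound variables are already distinct, so no renaming is needed.
Extract every quantifier outward, since the variables are now distinct and don't occur free across branches:
  \exists s\, \forall z\, \forall w\, \exists v\, \exists y\, \forall x\, (P(z,s) \land P(z,z) \lor R(w) \land \neg P(v,v) \lor R(y) \lor P(x,x))

\exists s\, \forall z\, \forall w\, \exists v\, \exists y\, \forall x\, (P(z,s) \land P(z,z) \lor R(w) \land \neg P(v,v) \lor R(y) \lor P(x,x))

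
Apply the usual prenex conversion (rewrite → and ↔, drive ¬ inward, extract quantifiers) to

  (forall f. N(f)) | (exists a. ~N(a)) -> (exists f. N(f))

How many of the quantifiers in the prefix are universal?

Eliminate → and ↔ using ¬ and ∨.
  ~((forall f. N(f)) | (exists a. ~N(a))) | (exists f. N(f))
Push ¬ through the quantifiers and connectives to reach negation normal form:
  (exists f. ~N(f)) & (forall a. N(a)) | (exists f. N(f))
Rename bound variables to avoid capture: f↦x1.
  (exists f. ~N(f)) & (forall a. N(a)) | (exists x1. N(x1))
Pull the quantifiers to the front (each side's bound variable is not free in the other side):
  exists f. forall a. exists x1. (~N(f) & N(a) | N(x1))
The prefix is exists f forall a exists x1: 1 universal, 2 existential.

1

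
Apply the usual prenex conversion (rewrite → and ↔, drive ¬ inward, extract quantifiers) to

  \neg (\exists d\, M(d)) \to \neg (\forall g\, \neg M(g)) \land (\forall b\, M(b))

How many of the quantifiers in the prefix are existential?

Rewrite implications/biconditionals: A → B as ¬A ∨ B.
  \neg \neg (\exists d\, M(d)) \lor \neg (\forall g\, \neg M(g)) \land (\forall b\, M(b))
Move each ¬ inward, flipping quantifiers it crosses:
  (\exists d\, M(d)) \lor (\exists g\, M(g)) \land (\forall b\, M(b))
All bound variables are already distinct, so no renaming is needed.
Pull the quantifiers to the front (each side's bound variable is not free in the other side):
  \exists d\, \exists g\, \forall b\, (M(d) \lor M(g) \land M(b))
The prefix is \exists d \exists g \forall b: 1 universal, 2 existential.

2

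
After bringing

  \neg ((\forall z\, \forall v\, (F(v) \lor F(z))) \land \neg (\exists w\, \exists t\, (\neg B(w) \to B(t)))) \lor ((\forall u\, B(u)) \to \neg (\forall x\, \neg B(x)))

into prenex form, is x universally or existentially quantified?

existential

First replace A → B with ¬A ∨ B.
  \neg ((\forall z\, \forall v\, (F(v) \lor F(z))) \land \neg (\exists w\, \exists t\, (\neg \neg B(w) \lor B(t)))) \lor \neg (\forall u\, B(u)) \lor \neg (\forall x\, \neg B(x))
Drive negations inward (¬∀x A ≡ ∃x ¬A, ¬∃x A ≡ ∀x ¬A, De Morgan for ∧/∨):
  (\exists z\, \exists v\, (\neg F(v) \land \neg F(z))) \lor (\exists w\, \exists t\, (B(w) \lor B(t))) \lor (\exists u\, \neg B(u)) \lor (\exists x\, B(x))
All bound variables are already distinct, so no renaming is needed.
Extract every quantifier outward, since the variables are now distinct and don't occur free across branches:
  \exists z\, \exists v\, \exists w\, \exists t\, \exists u\, \exists x\, (\neg F(v) \land \neg F(z) \lor B(w) \lor B(t) \lor \neg B(u) \lor B(x))
The quantifier \forall x sits under an odd number of negations (counting the antecedent side of each →), so it flips to \exists x.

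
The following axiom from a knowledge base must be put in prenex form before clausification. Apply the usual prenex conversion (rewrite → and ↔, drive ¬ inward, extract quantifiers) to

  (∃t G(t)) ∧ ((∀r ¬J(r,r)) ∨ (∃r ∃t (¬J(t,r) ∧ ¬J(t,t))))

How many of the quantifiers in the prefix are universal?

Give each quantifier a distinct variable: r↦a, t↦u.
  (∃t G(t)) ∧ ((∀r ¬J(r,r)) ∨ (∃a ∃u (¬J(u,a) ∧ ¬J(u,u))))
Pull the quantifiers to the front (each side's bound variable is not free in the other side):
  ∃t ∀r ∃a ∃u (G(t) ∧ (¬J(r,r) ∨ ¬J(u,a) ∧ ¬J(u,u)))
The prefix is ∃t ∀r ∃a ∃u: 1 universal, 3 existential.

1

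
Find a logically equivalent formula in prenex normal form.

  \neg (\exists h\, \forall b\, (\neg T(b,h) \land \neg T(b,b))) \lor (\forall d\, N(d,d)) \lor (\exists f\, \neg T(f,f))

Move each ¬ inward, flipping quantifiers it crosses:
  (\forall h\, \exists b\, (T(b,h) \lor T(b,b))) \lor (\forall d\, N(d,d)) \lor (\exists f\, \neg T(f,f))
All bound variables are already distinct, so no renaming is needed.
Extract every quantifier outward, since the variables are now distinct and don't occur free across branches:
  \forall h\, \exists b\, \forall d\, \exists f\, (T(b,h) \lor T(b,b) \lor N(d,d) \lor \neg T(f,f))

\forall h\, \exists b\, \forall d\, \exists f\, (T(b,h) \lor T(b,b) \lor N(d,d) \lor \neg T(f,f))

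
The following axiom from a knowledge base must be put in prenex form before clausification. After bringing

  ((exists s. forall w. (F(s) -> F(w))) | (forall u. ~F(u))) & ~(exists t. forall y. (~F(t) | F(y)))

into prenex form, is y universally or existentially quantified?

First replace A → B with ¬A ∨ B.
  ((exists s. forall w. (~F(s) | F(w))) | (forall u. ~F(u))) & ~(exists t. forall y. (~F(t) | F(y)))
Drive negations inward (¬∀x A ≡ ∃x ¬A, ¬∃x A ≡ ∀x ¬A, De Morgan for ∧/∨):
  ((exists s. forall w. (~F(s) | F(w))) | (forall u. ~F(u))) & (forall t. exists y. (F(t) & ~F(y)))
Pull the quantifiers to the front (each side's bound variable is not free in the other side):
  exists s. forall w. forall u. forall t. exists y. ((~F(s) | F(w) | ~F(u)) & F(t) & ~F(y))
The quantifier forall y sits under an odd number of negations (counting the antecedent side of each →), so it flips to exists y.

existential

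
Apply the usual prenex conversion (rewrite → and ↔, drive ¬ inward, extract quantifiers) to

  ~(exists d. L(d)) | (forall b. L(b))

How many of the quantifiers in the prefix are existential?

0

Drive negations inward (¬∀x A ≡ ∃x ¬A, ¬∃x A ≡ ∀x ¬A, De Morgan for ∧/∨):
  (forall d. ~L(d)) | (forall b. L(b))
All bound variables are already distinct, so no renaming is needed.
Finally move all quantifiers to the prefix:
  forall d. forall b. (~L(d) | L(b))
The prefix is forall d forall b: 2 universal, 0 existential.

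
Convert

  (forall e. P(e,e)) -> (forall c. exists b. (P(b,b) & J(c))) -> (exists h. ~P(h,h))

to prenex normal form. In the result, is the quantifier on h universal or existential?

First replace A → B with ¬A ∨ B.
  ~(forall e. P(e,e)) | ~(forall c. exists b. (P(b,b) & J(c))) | (exists h. ~P(h,h))
Drive negations inward (¬∀x A ≡ ∃x ¬A, ¬∃x A ≡ ∀x ¬A, De Morgan for ∧/∨):
  (exists e. ~P(e,e)) | (exists c. forall b. (~P(b,b) | ~J(c))) | (exists h. ~P(h,h))
All bound variables are already distinct, so no renaming is needed.
Pull the quantifiers to the front (each side's bound variable is not free in the other side):
  exists e. exists c. forall b. exists h. (~P(e,e) | ~P(b,b) | ~J(c) | ~P(h,h))
The quantifier exists h sits under an even number of negations (counting the antecedent side of each →), so it remains existential.

existential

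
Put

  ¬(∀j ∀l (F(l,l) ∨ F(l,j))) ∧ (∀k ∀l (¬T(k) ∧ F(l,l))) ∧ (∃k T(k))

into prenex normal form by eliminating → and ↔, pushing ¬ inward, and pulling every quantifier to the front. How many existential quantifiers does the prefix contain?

Move each ¬ inward, flipping quantifiers it crosses:
  (∃j ∃l (¬F(l,l) ∧ ¬F(l,j))) ∧ (∀k ∀l (¬T(k) ∧ F(l,l))) ∧ (∃k T(k))
Standardize variables apart so no two quantifiers bind the same name: l↦v1, k↦c.
  (∃j ∃l (¬F(l,l) ∧ ¬F(l,j))) ∧ (∀k ∀v1 (¬T(k) ∧ F(v1,v1))) ∧ (∃c T(c))
Pull the quantifiers to the front (each side's bound variable is not free in the other side):
  ∃j ∃l ∀k ∀v1 ∃c (¬F(l,l) ∧ ¬F(l,j) ∧ ¬T(k) ∧ F(v1,v1) ∧ T(c))
The prefix is ∃j ∃l ∀k ∀v1 ∃c: 2 universal, 3 existential.

3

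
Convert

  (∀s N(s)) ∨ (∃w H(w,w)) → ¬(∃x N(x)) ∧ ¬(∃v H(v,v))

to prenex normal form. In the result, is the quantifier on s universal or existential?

existential

Eliminate → and ↔ using ¬ and ∨.
  ¬((∀s N(s)) ∨ (∃w H(w,w))) ∨ ¬(∃x N(x)) ∧ ¬(∃v H(v,v))
Drive negations inward (¬∀x A ≡ ∃x ¬A, ¬∃x A ≡ ∀x ¬A, De Morgan for ∧/∨):
  (∃s ¬N(s)) ∧ (∀w ¬H(w,w)) ∨ (∀x ¬N(x)) ∧ (∀v ¬H(v,v))
Finally move all quantifiers to the prefix:
  ∃s ∀w ∀x ∀v (¬N(s) ∧ ¬H(w,w) ∨ ¬N(x) ∧ ¬H(v,v))
The quantifier ∀s sits under an odd number of negations (counting the antecedent side of each →), so it flips to ∃s.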